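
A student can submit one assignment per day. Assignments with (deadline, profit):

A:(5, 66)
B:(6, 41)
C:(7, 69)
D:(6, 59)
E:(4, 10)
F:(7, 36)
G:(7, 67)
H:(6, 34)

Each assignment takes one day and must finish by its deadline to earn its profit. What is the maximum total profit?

372

Sort by profit descending; place each in the latest free slot ≤ its deadline.
Profit order: C=69 G=67 A=66 D=59 B=41 F=36 H=34 E=10
Assign: C→slot 7, G→slot 6, A→slot 5, D→slot 4, B→slot 3, F→slot 2, H→slot 1, E skipped.
Slots: [1:H] [2:F] [3:B] [4:D] [5:A] [6:G] [7:C]
Profit = 34 + 36 + 41 + 59 + 66 + 67 + 69 = 372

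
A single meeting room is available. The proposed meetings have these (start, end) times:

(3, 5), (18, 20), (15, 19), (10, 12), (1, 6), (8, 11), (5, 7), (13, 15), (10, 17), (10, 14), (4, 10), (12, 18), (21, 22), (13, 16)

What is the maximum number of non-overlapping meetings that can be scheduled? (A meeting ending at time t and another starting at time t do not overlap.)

6

Greedy by earliest finish: after sorting by end time, pick each interval compatible with the last pick.
Sorted by end: (3,5)  (1,6)  (5,7)  (4,10)  (8,11)  (10,12)  (10,14)  (13,15)  (13,16)  (10,17)  (12,18)  (15,19)  (18,20)  (21,22)
take (3,5); skip (1,6); take (5,7); take (8,11); take (13,15); skip (12,18); take (15,19); take (21,22).
Selected 6 meetings.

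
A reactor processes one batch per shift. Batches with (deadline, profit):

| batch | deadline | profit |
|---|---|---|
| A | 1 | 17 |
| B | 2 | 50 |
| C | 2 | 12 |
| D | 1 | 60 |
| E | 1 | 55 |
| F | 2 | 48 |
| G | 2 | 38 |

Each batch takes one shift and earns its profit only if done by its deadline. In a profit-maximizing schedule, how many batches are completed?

Sort by profit descending; place each in the latest free slot ≤ its deadline.
Profit order: D=60 E=55 B=50 F=48 G=38 A=17 C=12
Assign: D→slot 1, E skipped, B→slot 2, F skipped, G skipped, A skipped, C skipped.
Slots: [1:D] [2:B]
2 of 7 scheduled.

2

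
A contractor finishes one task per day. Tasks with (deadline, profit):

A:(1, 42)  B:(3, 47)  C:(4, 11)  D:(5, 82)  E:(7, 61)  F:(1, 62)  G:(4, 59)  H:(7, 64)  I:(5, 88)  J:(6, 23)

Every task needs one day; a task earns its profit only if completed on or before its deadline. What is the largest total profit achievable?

Take jobs in profit order; each goes to the latest open slot no later than its deadline.
Profit order: I=88 D=82 H=64 F=62 E=61 G=59 B=47 A=42 J=23 C=11
Assign: I→slot 5, D→slot 4, H→slot 7, F→slot 1, E→slot 6, G→slot 3, B→slot 2, A skipped, J skipped, C skipped.
Slots: [1:F] [2:B] [3:G] [4:D] [5:I] [6:E] [7:H]
Profit = 62 + 47 + 59 + 82 + 88 + 61 + 64 = 463

463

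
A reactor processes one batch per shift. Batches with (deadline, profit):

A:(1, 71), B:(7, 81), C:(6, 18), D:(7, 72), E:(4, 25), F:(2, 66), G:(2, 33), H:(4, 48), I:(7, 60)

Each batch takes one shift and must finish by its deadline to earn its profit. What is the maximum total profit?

Sort by profit descending; place each in the latest free slot ≤ its deadline.
Profit order: B=81 D=72 A=71 F=66 I=60 H=48 G=33 E=25 C=18
Assign: B→slot 7, D→slot 6, A→slot 1, F→slot 2, I→slot 5, H→slot 4, G skipped, E→slot 3, C skipped.
Slots: [1:A] [2:F] [3:E] [4:H] [5:I] [6:D] [7:B]
Profit = 71 + 66 + 25 + 48 + 60 + 72 + 81 = 423

423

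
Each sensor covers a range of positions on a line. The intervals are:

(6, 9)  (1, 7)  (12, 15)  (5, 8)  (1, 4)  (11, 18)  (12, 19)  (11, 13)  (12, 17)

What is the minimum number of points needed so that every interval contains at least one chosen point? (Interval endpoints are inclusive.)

By right end: [1,4]  [1,7]  [5,8]  [6,9]  [11,13]  [12,15]  [12,17]  [11,18]  [12,19]
[1,4] uncovered → point at 4; [5,8] uncovered → point at 8; [11,13] uncovered → point at 13.
Points: 4, 8, 13 (3 total).

3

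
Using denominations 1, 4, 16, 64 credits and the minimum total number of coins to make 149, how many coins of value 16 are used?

1

Greedy: take as many of the largest coin as possible, then repeat with the remainder.
149 = 2×64 + 1×16 + 1×4 + 1×1
Count of 16: 1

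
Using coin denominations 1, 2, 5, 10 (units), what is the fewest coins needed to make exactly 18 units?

Use the largest denomination that fits, subtract, and repeat.
18 = 1×10 + 1×5 + 1×2 + 1×1
Total coins = 1 + 1 + 1 + 1 = 4

4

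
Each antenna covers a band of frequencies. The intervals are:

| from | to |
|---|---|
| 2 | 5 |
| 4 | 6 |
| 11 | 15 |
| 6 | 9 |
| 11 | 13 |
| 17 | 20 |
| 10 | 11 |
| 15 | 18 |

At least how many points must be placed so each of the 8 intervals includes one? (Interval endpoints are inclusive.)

By right end: [2,5]  [4,6]  [6,9]  [10,11]  [11,13]  [11,15]  [15,18]  [17,20]
[2,5] uncovered → point at 5; [6,9] uncovered → point at 9; [10,11] uncovered → point at 11; [15,18] uncovered → point at 18.
Points: 5, 9, 11, 18 (4 total).

4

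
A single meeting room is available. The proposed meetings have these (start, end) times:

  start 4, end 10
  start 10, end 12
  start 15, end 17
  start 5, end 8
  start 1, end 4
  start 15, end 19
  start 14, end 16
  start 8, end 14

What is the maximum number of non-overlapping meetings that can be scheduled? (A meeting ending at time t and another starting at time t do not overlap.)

4

Greedy by earliest finish: after sorting by end time, pick each interval compatible with the last pick.
Sorted by end: (1,4)  (5,8)  (4,10)  (10,12)  (8,14)  (14,16)  (15,17)  (15,19)
take (1,4); take (5,8); skip (4,10); take (10,12); take (14,16); skip (15,17).
Selected 4 meetings.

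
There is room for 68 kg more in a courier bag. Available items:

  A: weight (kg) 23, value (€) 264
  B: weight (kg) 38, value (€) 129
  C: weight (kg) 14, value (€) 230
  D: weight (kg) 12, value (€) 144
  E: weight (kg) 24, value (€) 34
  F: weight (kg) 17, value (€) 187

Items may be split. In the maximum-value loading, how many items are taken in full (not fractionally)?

4

Greedy by value/weight ratio, highest first.
Order: C (230/14=16.43) > D (144/12=12.00) > A (264/23=11.48) > F (187/17=11.00) > B (129/38=3.39) > E (34/24=1.42)
Fill: take C (14 @ 230) → take D (12 @ 144) → take A (23 @ 264) → take F (17 @ 187) → take 2/38 of B → 6.79; 68/68 used.
4 item(s) taken whole; one partial (take 2/38 of B).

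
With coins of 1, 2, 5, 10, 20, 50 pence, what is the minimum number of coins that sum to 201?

Greedy: take as many of the largest coin as possible, then repeat with the remainder.
201 − 4×50→1 − 1×1→0
Total coins = 4 + 1 = 5

5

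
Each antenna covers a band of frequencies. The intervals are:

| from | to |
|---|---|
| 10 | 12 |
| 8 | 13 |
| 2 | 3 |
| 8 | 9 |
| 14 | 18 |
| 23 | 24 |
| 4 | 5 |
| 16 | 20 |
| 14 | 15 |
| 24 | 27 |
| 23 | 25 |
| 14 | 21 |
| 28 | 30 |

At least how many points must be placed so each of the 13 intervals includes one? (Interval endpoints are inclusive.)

8

Process intervals by earliest right end; each time one isn't hit yet, stab at its right endpoint.
Sorted: [2,3] [4,5] [8,9] [10,12] [8,13] [14,15] [14,18] [16,20] [14,21] [23,24] [23,25] [24,27] [28,30]
{[2,3]} hit by 3; {[4,5]} hit by 5; {[8,9]} hit by 9; {[10,12],[8,13]} hit by 12; {[14,15],[14,18]} hit by 15; {[16,20],[14,21]} hit by 20; {[23,24],[23,25],[24,27]} hit by 24; {[28,30]} hit by 30.
Points: 3, 5, 9, 12, 15, 20, 24, 30 (8 total).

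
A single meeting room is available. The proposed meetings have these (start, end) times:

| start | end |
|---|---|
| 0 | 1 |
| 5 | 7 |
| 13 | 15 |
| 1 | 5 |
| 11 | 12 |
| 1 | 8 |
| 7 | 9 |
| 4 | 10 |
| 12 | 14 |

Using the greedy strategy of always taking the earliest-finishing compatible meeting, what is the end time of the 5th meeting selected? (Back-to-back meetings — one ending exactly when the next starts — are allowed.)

Order by finish time; keep every interval that doesn't clash with the previous kept one.
By end time: (0,1), (1,5), (5,7), (1,8), (7,9), (4,10), (11,12), (12,14), (13,15).
Pick (0,1); next start ≥ 1 → (1,5); next start ≥ 5 → (5,7); next start ≥ 7 → (7,9); next start ≥ 9 → (11,12); next start ≥ 12 → (12,14).
Selected: (0,1) (1,5) (5,7) (7,9) (11,12) (12,14)

12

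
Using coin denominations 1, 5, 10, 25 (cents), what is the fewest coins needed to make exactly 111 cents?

Greedy: take as many of the largest coin as possible, then repeat with the remainder.
111 = 4×25 + 1×10 + 1×1
Total coins = 4 + 1 + 1 = 6

6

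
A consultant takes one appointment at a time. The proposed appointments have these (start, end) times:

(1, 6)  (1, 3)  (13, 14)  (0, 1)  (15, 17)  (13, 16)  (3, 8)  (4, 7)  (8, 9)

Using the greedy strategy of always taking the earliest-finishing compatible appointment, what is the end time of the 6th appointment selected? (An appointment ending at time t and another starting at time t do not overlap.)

Sorted by end: (0,1)  (1,3)  (1,6)  (4,7)  (3,8)  (8,9)  (13,14)  (13,16)  (15,17)
take (0,1); take (1,3); take (4,7); skip (3,8); take (8,9); take (13,14); take (15,17).
Selected: (0,1) (1,3) (4,7) (8,9) (13,14) (15,17)

17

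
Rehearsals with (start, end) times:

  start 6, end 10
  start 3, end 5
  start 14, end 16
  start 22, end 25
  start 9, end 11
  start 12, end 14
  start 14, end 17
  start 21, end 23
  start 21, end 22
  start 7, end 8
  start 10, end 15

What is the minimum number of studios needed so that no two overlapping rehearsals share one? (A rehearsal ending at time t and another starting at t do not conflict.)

starts: [3, 6, 7, 9, 10, 12, 14, 14, 21, 21, 22]
ends:   [5, 8, 10, 11, 14, 15, 16, 17, 22, 23, 25]
s3→1 e5→0 s6→1 s7→2 e8→1 s9→2 e10→1 s10→2 e11→1 s12→2 e14→1 s14→2 s14→3  — peak 3.

3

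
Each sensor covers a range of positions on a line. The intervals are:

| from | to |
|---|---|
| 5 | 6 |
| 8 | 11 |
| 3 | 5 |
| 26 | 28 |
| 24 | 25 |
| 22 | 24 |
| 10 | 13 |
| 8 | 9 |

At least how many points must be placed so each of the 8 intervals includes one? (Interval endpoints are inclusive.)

5

Sorted: [3,5] [5,6] [8,9] [8,11] [10,13] [22,24] [24,25] [26,28]
{[3,5],[5,6]} hit by 5; {[8,9],[8,11]} hit by 9; {[10,13]} hit by 13; {[22,24],[24,25]} hit by 24; {[26,28]} hit by 28.
Points: 5, 9, 13, 24, 28 (5 total).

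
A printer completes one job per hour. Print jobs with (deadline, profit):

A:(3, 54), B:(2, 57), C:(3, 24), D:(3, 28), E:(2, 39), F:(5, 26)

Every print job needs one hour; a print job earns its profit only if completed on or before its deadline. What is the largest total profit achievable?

176

Sort by profit descending; place each in the latest free slot ≤ its deadline.
Profit order: B=57 A=54 E=39 D=28 F=26 C=24
Assign: B→slot 2, A→slot 3, E→slot 1, D skipped, F→slot 5, C skipped.
Slots: [1:E] [2:B] [3:A] [5:F]
Profit = 39 + 57 + 54 + 26 = 176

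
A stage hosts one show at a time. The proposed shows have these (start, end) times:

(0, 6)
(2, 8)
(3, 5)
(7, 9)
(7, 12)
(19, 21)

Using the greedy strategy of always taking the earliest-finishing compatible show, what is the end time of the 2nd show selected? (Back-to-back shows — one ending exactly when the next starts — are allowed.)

Sorted by end: (3,5)  (0,6)  (2,8)  (7,9)  (7,12)  (19,21)
take (3,5); take (7,9); take (19,21).
Selected: (3,5) (7,9) (19,21)

9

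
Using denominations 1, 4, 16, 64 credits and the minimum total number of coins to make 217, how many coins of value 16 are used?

217 − 3×64→25 − 1×16→9 − 2×4→1 − 1×1→0
Count of 16: 1

1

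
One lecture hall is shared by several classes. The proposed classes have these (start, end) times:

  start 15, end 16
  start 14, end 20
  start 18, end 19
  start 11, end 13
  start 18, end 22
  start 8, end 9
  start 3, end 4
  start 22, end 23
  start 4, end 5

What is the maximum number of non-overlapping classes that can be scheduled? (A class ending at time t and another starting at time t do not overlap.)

Sort by end time and greedily take each interval whose start is ≥ the last chosen end.
By end time: (3,4), (4,5), (8,9), (11,13), (15,16), (18,19), (14,20), (18,22), (22,23).
Pick (3,4); next start ≥ 4 → (4,5); next start ≥ 5 → (8,9); next start ≥ 9 → (11,13); next start ≥ 13 → (15,16); next start ≥ 16 → (18,19); next start ≥ 19 → (22,23).
Selected 7 classes.

7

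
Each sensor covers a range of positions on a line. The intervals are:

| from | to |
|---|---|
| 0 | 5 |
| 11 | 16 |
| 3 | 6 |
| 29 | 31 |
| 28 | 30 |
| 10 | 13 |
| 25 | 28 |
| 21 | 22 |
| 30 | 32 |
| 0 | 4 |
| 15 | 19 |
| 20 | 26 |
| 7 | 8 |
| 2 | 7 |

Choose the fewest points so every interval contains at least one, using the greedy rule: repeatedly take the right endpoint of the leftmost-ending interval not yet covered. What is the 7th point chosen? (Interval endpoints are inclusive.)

31

Sort by right endpoint; whenever an interval is uncovered, place a point at its right end.
By right end: [0,4]  [0,5]  [3,6]  [2,7]  [7,8]  [10,13]  [11,16]  [15,19]  [21,22]  [20,26]  [25,28]  [28,30]  [29,31]  [30,32]
[0,4] uncovered → point at 4; [7,8] uncovered → point at 8; [10,13] uncovered → point at 13; [15,19] uncovered → point at 19; [21,22] uncovered → point at 22; [25,28] uncovered → point at 28; [29,31] uncovered → point at 31.
Points: 4, 8, 13, 19, 22, 28, 31 (7 total).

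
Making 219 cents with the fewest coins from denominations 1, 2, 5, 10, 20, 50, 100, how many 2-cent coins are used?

Use the largest denomination that fits, subtract, and repeat.
219 − 2×100→19 − 1×10→9 − 1×5→4 − 2×2→0
Count of 2: 2

2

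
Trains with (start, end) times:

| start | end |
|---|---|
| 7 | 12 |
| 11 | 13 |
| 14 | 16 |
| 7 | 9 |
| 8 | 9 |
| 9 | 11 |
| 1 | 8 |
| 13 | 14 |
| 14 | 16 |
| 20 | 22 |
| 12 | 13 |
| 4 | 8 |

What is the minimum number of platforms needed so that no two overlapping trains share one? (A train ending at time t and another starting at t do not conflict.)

4

starts: [1, 4, 7, 7, 8, 9, 11, 12, 13, 14, 14, 20]
ends:   [8, 8, 9, 9, 11, 12, 13, 13, 14, 16, 16, 22]
s1→1 s4→2 s7→3 s7→4  — peak 4.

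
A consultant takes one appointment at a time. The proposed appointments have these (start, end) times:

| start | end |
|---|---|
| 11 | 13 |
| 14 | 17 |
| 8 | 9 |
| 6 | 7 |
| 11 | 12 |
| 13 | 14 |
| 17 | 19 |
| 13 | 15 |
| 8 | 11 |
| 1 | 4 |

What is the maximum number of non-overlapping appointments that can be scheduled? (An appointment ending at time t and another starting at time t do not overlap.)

Sorted by end: (1,4)  (6,7)  (8,9)  (8,11)  (11,12)  (11,13)  (13,14)  (13,15)  (14,17)  (17,19)
take (1,4); take (6,7); take (8,9); take (11,12); take (13,14); take (14,17); take (17,19).
Selected 7 appointments.

7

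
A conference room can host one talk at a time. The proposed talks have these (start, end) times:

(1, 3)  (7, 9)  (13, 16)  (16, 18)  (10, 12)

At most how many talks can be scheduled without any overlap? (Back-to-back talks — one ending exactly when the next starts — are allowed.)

By end time: (1,3), (7,9), (10,12), (13,16), (16,18).
Pick (1,3); next start ≥ 3 → (7,9); next start ≥ 9 → (10,12); next start ≥ 12 → (13,16); next start ≥ 16 → (16,18).
Selected 5 talks.

5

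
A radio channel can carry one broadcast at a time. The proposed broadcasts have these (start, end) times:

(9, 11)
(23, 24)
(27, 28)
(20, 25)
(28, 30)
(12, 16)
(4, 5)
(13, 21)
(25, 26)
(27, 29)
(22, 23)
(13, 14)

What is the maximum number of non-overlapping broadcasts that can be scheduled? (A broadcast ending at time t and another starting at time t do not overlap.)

8

Greedy by earliest finish: after sorting by end time, pick each interval compatible with the last pick.
Sorted by end: (4,5)  (9,11)  (13,14)  (12,16)  (13,21)  (22,23)  (23,24)  (20,25)  (25,26)  (27,28)  (27,29)  (28,30)
take (4,5); take (9,11); take (13,14); skip (12,16); take (22,23); take (23,24); take (25,26); take (27,28); skip (27,29); take (28,30).
Selected 8 broadcasts.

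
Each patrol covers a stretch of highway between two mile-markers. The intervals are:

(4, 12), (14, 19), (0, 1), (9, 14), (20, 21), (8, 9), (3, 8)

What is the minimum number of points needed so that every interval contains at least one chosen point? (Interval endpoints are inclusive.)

Sorted: [0,1] [3,8] [8,9] [4,12] [9,14] [14,19] [20,21]
{[0,1]} hit by 1; {[3,8],[8,9],[4,12]} hit by 8; {[9,14],[14,19]} hit by 14; {[20,21]} hit by 21.
Points: 1, 8, 14, 21 (4 total).

4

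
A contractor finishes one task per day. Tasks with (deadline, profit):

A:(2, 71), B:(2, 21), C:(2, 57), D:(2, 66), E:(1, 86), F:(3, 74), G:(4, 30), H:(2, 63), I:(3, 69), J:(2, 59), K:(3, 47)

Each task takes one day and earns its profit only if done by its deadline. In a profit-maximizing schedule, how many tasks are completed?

Profit order: E=86 F=74 A=71 I=69 D=66 H=63 J=59 C=57 K=47 G=30 B=21
Assign: E→slot 1, F→slot 3, A→slot 2, I skipped, D skipped, H skipped, J skipped, C skipped, K skipped, G→slot 4, B skipped.
Slots: [1:E] [2:A] [3:F] [4:G]
4 of 11 scheduled.

4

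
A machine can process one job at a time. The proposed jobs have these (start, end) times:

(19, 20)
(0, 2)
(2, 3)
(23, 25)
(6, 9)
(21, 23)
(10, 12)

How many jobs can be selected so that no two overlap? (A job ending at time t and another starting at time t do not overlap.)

7

By end time: (0,2), (2,3), (6,9), (10,12), (19,20), (21,23), (23,25).
Pick (0,2); next start ≥ 2 → (2,3); next start ≥ 3 → (6,9); next start ≥ 9 → (10,12); next start ≥ 12 → (19,20); next start ≥ 20 → (21,23); next start ≥ 23 → (23,25).
Selected 7 jobs.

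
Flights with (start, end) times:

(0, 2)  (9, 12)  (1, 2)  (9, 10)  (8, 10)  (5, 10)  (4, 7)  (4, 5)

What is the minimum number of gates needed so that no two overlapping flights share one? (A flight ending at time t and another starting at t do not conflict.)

4

starts: [0, 1, 4, 4, 5, 8, 9, 9]
ends:   [2, 2, 5, 7, 10, 10, 10, 12]
s0→1 s1→2 e2→1 e2→0 s4→1 s4→2 e5→1 s5→2 e7→1 s8→2 s9→3 s9→4  — peak 4.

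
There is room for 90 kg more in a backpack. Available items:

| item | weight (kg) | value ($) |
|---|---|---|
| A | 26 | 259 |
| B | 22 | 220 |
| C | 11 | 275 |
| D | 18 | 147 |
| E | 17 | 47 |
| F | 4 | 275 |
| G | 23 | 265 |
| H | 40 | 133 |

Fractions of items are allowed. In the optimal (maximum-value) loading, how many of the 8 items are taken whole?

5

Greedy by value/weight ratio, highest first.
Ratios (sorted): F 68.75, C 25.00, G 11.52, B 10.00, A 9.96, D 8.17, H 3.33, E 2.76
take F (4 @ 275); take C (11 @ 275); take G (23 @ 265); take B (22 @ 220); take A (26 @ 259); take 4/18 of D → 32.67. Capacity used 90/90.
5 item(s) taken whole; one partial (take 4/18 of D).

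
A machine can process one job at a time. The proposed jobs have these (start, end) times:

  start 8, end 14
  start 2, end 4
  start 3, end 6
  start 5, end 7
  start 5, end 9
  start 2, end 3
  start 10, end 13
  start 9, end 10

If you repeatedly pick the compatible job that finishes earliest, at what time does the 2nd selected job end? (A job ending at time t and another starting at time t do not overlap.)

Sorted by end: (2,3)  (2,4)  (3,6)  (5,7)  (5,9)  (9,10)  (10,13)  (8,14)
take (2,3); take (3,6); skip (5,9); take (9,10); take (10,13).
Selected: (2,3) (3,6) (9,10) (10,13)

6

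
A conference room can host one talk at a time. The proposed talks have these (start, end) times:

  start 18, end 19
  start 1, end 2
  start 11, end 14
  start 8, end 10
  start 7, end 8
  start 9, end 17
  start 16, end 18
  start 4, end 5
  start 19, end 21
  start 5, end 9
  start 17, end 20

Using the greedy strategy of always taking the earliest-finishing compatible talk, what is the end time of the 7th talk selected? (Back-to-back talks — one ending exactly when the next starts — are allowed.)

Sort by end time and greedily take each interval whose start is ≥ the last chosen end.
By end time: (1,2), (4,5), (7,8), (5,9), (8,10), (11,14), (9,17), (16,18), (18,19), (17,20), (19,21).
Pick (1,2); next start ≥ 2 → (4,5); next start ≥ 5 → (7,8); next start ≥ 8 → (8,10); next start ≥ 10 → (11,14); next start ≥ 14 → (16,18); next start ≥ 18 → (18,19); next start ≥ 19 → (19,21).
Selected: (1,2) (4,5) (7,8) (8,10) (11,14) (16,18) (18,19) (19,21)

19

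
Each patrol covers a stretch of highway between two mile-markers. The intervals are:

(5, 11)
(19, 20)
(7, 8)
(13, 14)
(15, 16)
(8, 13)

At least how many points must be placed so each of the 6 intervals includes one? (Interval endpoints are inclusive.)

4

Process intervals by earliest right end; each time one isn't hit yet, stab at its right endpoint.
Sorted: [7,8] [5,11] [8,13] [13,14] [15,16] [19,20]
{[7,8],[5,11],[8,13]} hit by 8; {[13,14]} hit by 14; {[15,16]} hit by 16; {[19,20]} hit by 20.
Points: 8, 14, 16, 20 (4 total).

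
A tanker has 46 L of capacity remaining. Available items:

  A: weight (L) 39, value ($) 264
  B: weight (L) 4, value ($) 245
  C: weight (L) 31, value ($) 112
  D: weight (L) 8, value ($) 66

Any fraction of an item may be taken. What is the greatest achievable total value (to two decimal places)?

541.15

Ratios (sorted): B 61.25, D 8.25, A 6.77, C 3.61
take B (4 @ 245); take D (8 @ 66); take 34/39 of A → 230.15. Capacity used 46/46.
Total value = 541.15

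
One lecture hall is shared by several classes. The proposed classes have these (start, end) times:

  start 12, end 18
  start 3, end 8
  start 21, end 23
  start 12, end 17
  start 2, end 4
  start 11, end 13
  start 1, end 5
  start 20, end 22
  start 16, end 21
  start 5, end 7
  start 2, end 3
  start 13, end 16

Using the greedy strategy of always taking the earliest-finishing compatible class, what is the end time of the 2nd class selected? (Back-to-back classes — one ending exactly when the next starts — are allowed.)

By end time: (2,3), (2,4), (1,5), (5,7), (3,8), (11,13), (13,16), (12,17), (12,18), (16,21), (20,22), (21,23).
Pick (2,3); next start ≥ 3 → (5,7); next start ≥ 7 → (11,13); next start ≥ 13 → (13,16); next start ≥ 16 → (16,21); next start ≥ 21 → (21,23).
Selected: (2,3) (5,7) (11,13) (13,16) (16,21) (21,23)

7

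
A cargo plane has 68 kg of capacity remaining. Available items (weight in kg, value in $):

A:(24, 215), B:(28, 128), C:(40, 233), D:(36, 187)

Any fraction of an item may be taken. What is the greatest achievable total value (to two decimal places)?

468.78

Sort by value per unit weight and fill in that order.
Order: A (215/24=8.96) > C (233/40=5.83) > D (187/36=5.19) > B (128/28=4.57)
Fill: take A (24 @ 215) → take C (40 @ 233) → take 4/36 of D → 20.78; 68/68 used.
Total value = 468.78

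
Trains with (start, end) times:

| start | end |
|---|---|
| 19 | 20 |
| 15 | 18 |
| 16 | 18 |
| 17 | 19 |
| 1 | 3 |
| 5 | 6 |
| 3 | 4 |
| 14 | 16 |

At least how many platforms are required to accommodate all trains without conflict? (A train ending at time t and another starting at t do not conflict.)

The answer is the maximum number of intervals overlapping at any instant.
Events (time:±→running): 1:+→1 3:-→0 3:+→1 4:-→0 5:+→1 6:-→0 14:+→1 15:+→2 16:-→1 16:+→2 17:+→3 … peak 3.

3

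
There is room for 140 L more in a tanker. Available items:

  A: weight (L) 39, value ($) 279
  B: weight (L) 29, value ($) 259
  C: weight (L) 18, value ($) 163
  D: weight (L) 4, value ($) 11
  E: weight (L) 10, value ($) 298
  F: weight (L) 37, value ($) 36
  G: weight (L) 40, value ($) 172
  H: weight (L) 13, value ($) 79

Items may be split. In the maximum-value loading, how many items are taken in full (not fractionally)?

5

Sort by value per unit weight and fill in that order.
Ratios (sorted): E 29.80, C 9.06, B 8.93, A 7.15, H 6.08, G 4.30, D 2.75, F 0.97
take E (10 @ 298); take C (18 @ 163); take B (29 @ 259); take A (39 @ 279); take H (13 @ 79); take 31/40 of G → 133.30. Capacity used 140/140.
5 item(s) taken whole; one partial (take 31/40 of G).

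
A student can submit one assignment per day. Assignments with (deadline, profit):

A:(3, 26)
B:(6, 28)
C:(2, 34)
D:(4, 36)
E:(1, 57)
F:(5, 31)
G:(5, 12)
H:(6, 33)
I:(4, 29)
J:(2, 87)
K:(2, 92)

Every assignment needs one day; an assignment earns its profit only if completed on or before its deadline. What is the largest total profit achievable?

Profit order: K=92 J=87 E=57 D=36 C=34 H=33 F=31 I=29 B=28 A=26 G=12
Assign: K→slot 2, J→slot 1, E skipped, D→slot 4, C skipped, H→slot 6, F→slot 5, I→slot 3, B skipped, A skipped, G skipped.
Slots: [1:J] [2:K] [3:I] [4:D] [5:F] [6:H]
Profit = 87 + 92 + 29 + 36 + 31 + 33 = 308

308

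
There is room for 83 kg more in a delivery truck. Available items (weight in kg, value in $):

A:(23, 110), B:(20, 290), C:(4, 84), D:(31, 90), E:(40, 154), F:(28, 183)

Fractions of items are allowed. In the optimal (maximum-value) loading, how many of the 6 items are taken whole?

4

Greedy by value/weight ratio, highest first.
Order: C (84/4=21.00) > B (290/20=14.50) > F (183/28=6.54) > A (110/23=4.78) > E (154/40=3.85) > D (90/31=2.90)
Fill: take C (4 @ 84) → take B (20 @ 290) → take F (28 @ 183) → take A (23 @ 110) → take 8/40 of E → 30.80; 83/83 used.
4 item(s) taken whole; one partial (take 8/40 of E).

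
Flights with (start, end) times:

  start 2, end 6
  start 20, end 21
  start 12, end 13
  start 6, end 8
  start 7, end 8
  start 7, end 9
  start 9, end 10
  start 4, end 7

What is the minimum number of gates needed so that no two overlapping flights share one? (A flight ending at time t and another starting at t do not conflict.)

3

starts: [2, 4, 6, 7, 7, 9, 12, 20]
ends:   [6, 7, 8, 8, 9, 10, 13, 21]
s2→1 s4→2 e6→1 s6→2 e7→1 s7→2 s7→3  — peak 3.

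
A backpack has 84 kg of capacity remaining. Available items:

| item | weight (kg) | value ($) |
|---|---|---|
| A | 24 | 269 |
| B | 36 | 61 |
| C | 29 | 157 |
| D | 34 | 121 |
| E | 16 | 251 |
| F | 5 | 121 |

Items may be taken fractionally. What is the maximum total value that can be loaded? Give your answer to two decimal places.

833.59

Sort by value per unit weight and fill in that order.
Order: F (121/5=24.20) > E (251/16=15.69) > A (269/24=11.21) > C (157/29=5.41) > D (121/34=3.56) > B (61/36=1.69)
Fill: take F (5 @ 121) → take E (16 @ 251) → take A (24 @ 269) → take C (29 @ 157) → take 10/34 of D → 35.59; 84/84 used.
Total value = 833.59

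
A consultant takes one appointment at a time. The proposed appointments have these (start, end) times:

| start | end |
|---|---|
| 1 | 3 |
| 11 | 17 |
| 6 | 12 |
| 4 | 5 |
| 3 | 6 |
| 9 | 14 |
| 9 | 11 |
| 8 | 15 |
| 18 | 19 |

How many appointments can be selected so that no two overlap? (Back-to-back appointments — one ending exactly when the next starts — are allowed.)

Order by finish time; keep every interval that doesn't clash with the previous kept one.
By end time: (1,3), (4,5), (3,6), (9,11), (6,12), (9,14), (8,15), (11,17), (18,19).
Pick (1,3); next start ≥ 3 → (4,5); next start ≥ 5 → (9,11); next start ≥ 11 → (11,17); next start ≥ 17 → (18,19).
Selected 5 appointments.

5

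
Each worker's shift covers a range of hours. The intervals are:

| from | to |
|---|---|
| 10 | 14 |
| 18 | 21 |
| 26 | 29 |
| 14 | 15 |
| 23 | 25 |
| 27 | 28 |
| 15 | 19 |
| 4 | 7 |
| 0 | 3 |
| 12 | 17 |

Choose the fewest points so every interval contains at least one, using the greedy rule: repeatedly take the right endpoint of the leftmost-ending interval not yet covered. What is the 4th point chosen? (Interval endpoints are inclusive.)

Sort by right endpoint; whenever an interval is uncovered, place a point at its right end.
By right end: [0,3]  [4,7]  [10,14]  [14,15]  [12,17]  [15,19]  [18,21]  [23,25]  [27,28]  [26,29]
[0,3] uncovered → point at 3; [4,7] uncovered → point at 7; [10,14] uncovered → point at 14; [15,19] uncovered → point at 19; [23,25] uncovered → point at 25; [27,28] uncovered → point at 28.
Points: 3, 7, 14, 19, 25, 28 (6 total).

19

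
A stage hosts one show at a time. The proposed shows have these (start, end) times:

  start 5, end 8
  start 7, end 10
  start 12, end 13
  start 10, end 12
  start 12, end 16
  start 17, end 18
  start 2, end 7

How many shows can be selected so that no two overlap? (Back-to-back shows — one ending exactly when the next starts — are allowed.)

5

Sorted by end: (2,7)  (5,8)  (7,10)  (10,12)  (12,13)  (12,16)  (17,18)
take (2,7); skip (5,8); take (7,10); take (10,12); take (12,13); skip (12,16); take (17,18).
Selected 5 shows.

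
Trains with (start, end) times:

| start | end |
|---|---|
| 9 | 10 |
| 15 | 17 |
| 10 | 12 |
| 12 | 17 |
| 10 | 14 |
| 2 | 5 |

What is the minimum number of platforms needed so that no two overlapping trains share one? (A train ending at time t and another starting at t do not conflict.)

2

The answer is the maximum number of intervals overlapping at any instant.
Events (time:±→running): 2:+→1 5:-→0 9:+→1 10:-→0 10:+→1 10:+→2 … peak 2.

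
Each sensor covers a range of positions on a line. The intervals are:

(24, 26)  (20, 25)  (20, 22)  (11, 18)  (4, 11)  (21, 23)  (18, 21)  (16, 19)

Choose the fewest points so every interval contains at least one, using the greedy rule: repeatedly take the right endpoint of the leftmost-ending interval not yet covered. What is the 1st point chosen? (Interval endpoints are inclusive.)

11

Sort by right endpoint; whenever an interval is uncovered, place a point at its right end.
By right end: [4,11]  [11,18]  [16,19]  [18,21]  [20,22]  [21,23]  [20,25]  [24,26]
[4,11] uncovered → point at 11; [16,19] uncovered → point at 19; [20,22] uncovered → point at 22; [24,26] uncovered → point at 26.
Points: 11, 19, 22, 26 (4 total).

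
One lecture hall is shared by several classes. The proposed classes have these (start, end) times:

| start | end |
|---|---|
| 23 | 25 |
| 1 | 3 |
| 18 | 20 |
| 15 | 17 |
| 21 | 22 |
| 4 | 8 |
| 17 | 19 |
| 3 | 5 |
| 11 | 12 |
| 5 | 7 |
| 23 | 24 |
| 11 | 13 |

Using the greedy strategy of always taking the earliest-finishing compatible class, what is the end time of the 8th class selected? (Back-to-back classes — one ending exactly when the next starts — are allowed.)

24

Greedy by earliest finish: after sorting by end time, pick each interval compatible with the last pick.
By end time: (1,3), (3,5), (5,7), (4,8), (11,12), (11,13), (15,17), (17,19), (18,20), (21,22), (23,24), (23,25).
Pick (1,3); next start ≥ 3 → (3,5); next start ≥ 5 → (5,7); next start ≥ 7 → (11,12); next start ≥ 12 → (15,17); next start ≥ 17 → (17,19); next start ≥ 19 → (21,22); next start ≥ 22 → (23,24).
Selected: (1,3) (3,5) (5,7) (11,12) (15,17) (17,19) (21,22) (23,24)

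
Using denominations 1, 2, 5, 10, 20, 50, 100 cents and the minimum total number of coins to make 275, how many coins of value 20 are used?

Use the largest denomination that fits, subtract, and repeat.
275 = 2×100 + 1×50 + 1×20 + 1×5
Count of 20: 1

1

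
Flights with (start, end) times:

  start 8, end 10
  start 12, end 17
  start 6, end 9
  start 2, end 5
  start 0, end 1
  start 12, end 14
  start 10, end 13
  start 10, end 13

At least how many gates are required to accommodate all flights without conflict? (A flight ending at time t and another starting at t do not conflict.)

Count concurrent intervals with a sweep; the peak is the room count.
starts: [0, 2, 6, 8, 10, 10, 12, 12]
ends:   [1, 5, 9, 10, 13, 13, 14, 17]
s0→1 e1→0 s2→1 e5→0 s6→1 s8→2 e9→1 e10→0 s10→1 s10→2 s12→3 s12→4  — peak 4.

4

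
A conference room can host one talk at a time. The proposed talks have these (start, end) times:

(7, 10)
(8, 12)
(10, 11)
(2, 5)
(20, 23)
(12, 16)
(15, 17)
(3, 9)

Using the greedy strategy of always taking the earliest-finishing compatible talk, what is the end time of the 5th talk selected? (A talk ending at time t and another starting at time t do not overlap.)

Sort by end time and greedily take each interval whose start is ≥ the last chosen end.
Sorted by end: (2,5)  (3,9)  (7,10)  (10,11)  (8,12)  (12,16)  (15,17)  (20,23)
take (2,5); take (7,10); take (10,11); take (12,16); take (20,23).
Selected: (2,5) (7,10) (10,11) (12,16) (20,23)

23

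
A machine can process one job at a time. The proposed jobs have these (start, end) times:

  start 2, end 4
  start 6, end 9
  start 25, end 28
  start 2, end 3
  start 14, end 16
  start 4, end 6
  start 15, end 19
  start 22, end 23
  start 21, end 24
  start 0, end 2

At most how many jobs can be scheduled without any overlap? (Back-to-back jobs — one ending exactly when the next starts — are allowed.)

7

Order by finish time; keep every interval that doesn't clash with the previous kept one.
By end time: (0,2), (2,3), (2,4), (4,6), (6,9), (14,16), (15,19), (22,23), (21,24), (25,28).
Pick (0,2); next start ≥ 2 → (2,3); next start ≥ 3 → (4,6); next start ≥ 6 → (6,9); next start ≥ 9 → (14,16); next start ≥ 16 → (22,23); next start ≥ 23 → (25,28).
Selected 7 jobs.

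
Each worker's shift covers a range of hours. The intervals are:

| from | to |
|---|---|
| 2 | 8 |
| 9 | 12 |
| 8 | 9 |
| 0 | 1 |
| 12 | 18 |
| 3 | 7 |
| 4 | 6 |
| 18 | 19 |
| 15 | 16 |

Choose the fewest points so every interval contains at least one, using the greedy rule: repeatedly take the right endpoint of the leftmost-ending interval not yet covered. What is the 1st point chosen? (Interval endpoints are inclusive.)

1

Sorted: [0,1] [4,6] [3,7] [2,8] [8,9] [9,12] [15,16] [12,18] [18,19]
{[0,1]} hit by 1; {[4,6],[3,7],[2,8]} hit by 6; {[8,9],[9,12]} hit by 9; {[15,16],[12,18]} hit by 16; {[18,19]} hit by 19.
Points: 1, 6, 9, 16, 19 (5 total).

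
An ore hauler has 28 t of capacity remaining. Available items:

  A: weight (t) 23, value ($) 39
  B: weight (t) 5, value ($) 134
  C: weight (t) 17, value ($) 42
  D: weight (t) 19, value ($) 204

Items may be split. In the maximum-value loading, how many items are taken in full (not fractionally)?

2

Sort by value per unit weight and fill in that order.
Order: B (134/5=26.80) > D (204/19=10.74) > C (42/17=2.47) > A (39/23=1.70)
Fill: take B (5 @ 134) → take D (19 @ 204) → take 4/17 of C → 9.88; 28/28 used.
2 item(s) taken whole; one partial (take 4/17 of C).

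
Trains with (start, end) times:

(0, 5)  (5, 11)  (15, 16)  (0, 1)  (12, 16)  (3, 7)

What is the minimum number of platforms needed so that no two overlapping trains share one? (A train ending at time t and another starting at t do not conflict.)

The answer is the maximum number of intervals overlapping at any instant.
starts: [0, 0, 3, 5, 12, 15]
ends:   [1, 5, 7, 11, 16, 16]
s0→1 s0→2  — peak 2.

2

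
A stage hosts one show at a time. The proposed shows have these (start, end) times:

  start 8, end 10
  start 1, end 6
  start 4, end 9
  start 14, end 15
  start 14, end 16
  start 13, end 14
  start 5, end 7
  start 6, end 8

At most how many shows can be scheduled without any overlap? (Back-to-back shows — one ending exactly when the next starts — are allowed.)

By end time: (1,6), (5,7), (6,8), (4,9), (8,10), (13,14), (14,15), (14,16).
Pick (1,6); next start ≥ 6 → (6,8); next start ≥ 8 → (8,10); next start ≥ 10 → (13,14); next start ≥ 14 → (14,15).
Selected 5 shows.

5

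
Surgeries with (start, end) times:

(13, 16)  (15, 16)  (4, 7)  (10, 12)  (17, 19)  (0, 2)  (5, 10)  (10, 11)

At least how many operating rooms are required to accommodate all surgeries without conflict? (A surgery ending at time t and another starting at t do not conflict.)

The answer is the maximum number of intervals overlapping at any instant.
starts: [0, 4, 5, 10, 10, 13, 15, 17]
ends:   [2, 7, 10, 11, 12, 16, 16, 19]
s0→1 e2→0 s4→1 s5→2  — peak 2.

2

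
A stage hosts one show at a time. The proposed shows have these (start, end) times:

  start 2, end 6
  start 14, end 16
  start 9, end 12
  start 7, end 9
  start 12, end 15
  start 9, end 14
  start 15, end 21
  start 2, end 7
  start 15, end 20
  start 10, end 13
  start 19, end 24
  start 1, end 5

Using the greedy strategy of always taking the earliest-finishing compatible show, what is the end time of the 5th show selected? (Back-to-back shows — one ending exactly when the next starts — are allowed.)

20

Greedy by earliest finish: after sorting by end time, pick each interval compatible with the last pick.
Sorted by end: (1,5)  (2,6)  (2,7)  (7,9)  (9,12)  (10,13)  (9,14)  (12,15)  (14,16)  (15,20)  (15,21)  (19,24)
take (1,5); skip (2,6); take (7,9); take (9,12); take (12,15); take (15,20); skip (15,21).
Selected: (1,5) (7,9) (9,12) (12,15) (15,20)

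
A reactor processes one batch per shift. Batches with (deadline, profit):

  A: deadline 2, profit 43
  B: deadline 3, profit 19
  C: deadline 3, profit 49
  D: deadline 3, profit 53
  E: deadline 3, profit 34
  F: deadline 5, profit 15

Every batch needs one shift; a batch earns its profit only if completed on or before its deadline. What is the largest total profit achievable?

Sort by profit descending; place each in the latest free slot ≤ its deadline.
By profit: D(d3,53), C(d3,49), A(d2,43), E(d3,34), B(d3,19), F(d5,15)
D→slot 3; C→slot 2; A→slot 1; E skipped; B skipped; F→slot 5.
Profit = 43 + 49 + 53 + 15 = 160

160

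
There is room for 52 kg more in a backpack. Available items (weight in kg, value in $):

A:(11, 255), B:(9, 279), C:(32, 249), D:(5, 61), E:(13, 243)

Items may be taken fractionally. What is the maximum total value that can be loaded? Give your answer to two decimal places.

946.94

Greedy by value/weight ratio, highest first.
Ratios (sorted): B 31.00, A 23.18, E 18.69, D 12.20, C 7.78
take B (9 @ 279); take A (11 @ 255); take E (13 @ 243); take D (5 @ 61); take 14/32 of C → 108.94. Capacity used 52/52.
Total value = 946.94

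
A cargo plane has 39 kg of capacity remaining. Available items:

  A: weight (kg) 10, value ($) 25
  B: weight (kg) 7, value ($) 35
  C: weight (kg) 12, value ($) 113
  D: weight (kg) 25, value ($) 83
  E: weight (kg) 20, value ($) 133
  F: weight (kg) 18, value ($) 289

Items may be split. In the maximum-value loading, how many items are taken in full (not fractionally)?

2

Ratios (sorted): F 16.06, C 9.42, E 6.65, B 5.00, D 3.32, A 2.50
take F (18 @ 289); take C (12 @ 113); take 9/20 of E → 59.85. Capacity used 39/39.
2 item(s) taken whole; one partial (take 9/20 of E).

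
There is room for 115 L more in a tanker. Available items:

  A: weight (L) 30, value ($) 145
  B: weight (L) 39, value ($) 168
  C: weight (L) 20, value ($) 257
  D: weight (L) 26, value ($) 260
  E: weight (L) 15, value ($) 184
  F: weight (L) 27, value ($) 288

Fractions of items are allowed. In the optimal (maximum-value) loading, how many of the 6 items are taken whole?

4

Greedy by value/weight ratio, highest first.
Ratios (sorted): C 12.85, E 12.27, F 10.67, D 10.00, A 4.83, B 4.31
take C (20 @ 257); take E (15 @ 184); take F (27 @ 288); take D (26 @ 260); take 27/30 of A → 130.50. Capacity used 115/115.
4 item(s) taken whole; one partial (take 27/30 of A).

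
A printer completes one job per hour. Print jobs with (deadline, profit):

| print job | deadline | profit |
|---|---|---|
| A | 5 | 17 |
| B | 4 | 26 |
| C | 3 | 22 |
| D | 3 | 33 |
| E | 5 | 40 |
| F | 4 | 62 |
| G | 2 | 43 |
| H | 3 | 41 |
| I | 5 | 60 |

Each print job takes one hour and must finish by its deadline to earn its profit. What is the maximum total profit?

246

Profit order: F=62 I=60 G=43 H=41 E=40 D=33 B=26 C=22 A=17
Assign: F→slot 4, I→slot 5, G→slot 2, H→slot 3, E→slot 1, D skipped, B skipped, C skipped, A skipped.
Slots: [1:E] [2:G] [3:H] [4:F] [5:I]
Profit = 40 + 43 + 41 + 62 + 60 = 246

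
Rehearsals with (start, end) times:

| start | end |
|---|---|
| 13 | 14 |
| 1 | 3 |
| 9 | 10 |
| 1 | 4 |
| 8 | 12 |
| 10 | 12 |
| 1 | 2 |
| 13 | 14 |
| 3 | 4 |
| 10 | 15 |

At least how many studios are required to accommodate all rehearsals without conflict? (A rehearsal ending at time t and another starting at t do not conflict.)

Events (time:±→running): 1:+→1 1:+→2 1:+→3 … peak 3.

3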